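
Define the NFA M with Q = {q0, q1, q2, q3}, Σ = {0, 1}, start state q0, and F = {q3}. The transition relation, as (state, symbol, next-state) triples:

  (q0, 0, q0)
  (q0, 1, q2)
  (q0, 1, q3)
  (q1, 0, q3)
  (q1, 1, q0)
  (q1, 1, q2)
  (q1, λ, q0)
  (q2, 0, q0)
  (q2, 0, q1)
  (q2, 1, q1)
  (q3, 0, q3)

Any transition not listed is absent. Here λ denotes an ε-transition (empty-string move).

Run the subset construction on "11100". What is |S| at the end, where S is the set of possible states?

Start in {q0}.
Read '1': {q0} → {q2, q3}.
Read '1': {q2, q3} → {q0, q1}.
Read '1': {q0, q1} → {q0, q2, q3}.
Read '0': {q0, q2, q3} → {q0, q1, q3}.
Read '0': {q0, q1, q3} → {q0, q3}.
That set has 2 states.

2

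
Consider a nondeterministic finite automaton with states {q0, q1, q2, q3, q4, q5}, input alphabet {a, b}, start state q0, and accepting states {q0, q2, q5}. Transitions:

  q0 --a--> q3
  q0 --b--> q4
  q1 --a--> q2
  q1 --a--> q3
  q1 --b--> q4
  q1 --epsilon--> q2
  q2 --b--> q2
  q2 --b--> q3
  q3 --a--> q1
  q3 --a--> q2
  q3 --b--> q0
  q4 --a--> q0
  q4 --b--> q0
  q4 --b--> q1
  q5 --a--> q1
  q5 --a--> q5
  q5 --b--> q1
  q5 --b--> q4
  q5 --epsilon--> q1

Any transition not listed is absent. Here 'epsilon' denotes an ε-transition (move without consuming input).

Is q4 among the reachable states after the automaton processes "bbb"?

Start in {q0}.
Read 'b': q0→{q4}; now {q4}.
Read 'b': q4→{q0, q1}; union {q0, q1}; ε-closure = {q0, q1, q2}.
Read 'b': q0→{q4}, q1→{q4}, q2→{q2, q3}; now {q2, q3, q4}.
State q4 is in {q2, q3, q4}.

Yes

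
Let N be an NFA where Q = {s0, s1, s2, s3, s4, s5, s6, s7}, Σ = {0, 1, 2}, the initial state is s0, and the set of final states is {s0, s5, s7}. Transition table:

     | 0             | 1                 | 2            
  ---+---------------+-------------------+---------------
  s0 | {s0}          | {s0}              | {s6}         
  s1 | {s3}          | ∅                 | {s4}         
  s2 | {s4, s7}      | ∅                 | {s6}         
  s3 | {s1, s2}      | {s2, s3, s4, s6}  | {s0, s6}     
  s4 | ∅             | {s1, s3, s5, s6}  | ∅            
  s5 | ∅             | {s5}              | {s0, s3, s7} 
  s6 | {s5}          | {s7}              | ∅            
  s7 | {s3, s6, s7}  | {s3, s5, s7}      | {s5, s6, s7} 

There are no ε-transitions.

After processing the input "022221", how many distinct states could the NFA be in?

0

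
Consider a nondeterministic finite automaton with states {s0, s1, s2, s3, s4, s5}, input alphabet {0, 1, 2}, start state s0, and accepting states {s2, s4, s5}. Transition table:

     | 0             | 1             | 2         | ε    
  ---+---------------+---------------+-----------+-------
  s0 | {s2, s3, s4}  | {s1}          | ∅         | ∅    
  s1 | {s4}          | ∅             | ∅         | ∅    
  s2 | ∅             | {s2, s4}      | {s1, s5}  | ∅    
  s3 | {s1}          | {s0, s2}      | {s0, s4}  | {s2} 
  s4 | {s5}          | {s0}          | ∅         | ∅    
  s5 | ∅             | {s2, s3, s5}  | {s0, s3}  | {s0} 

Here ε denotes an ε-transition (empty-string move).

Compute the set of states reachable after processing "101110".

∅

Start in {s0}.
Read '1': {s0} → {s1}.
Read '0': {s1} → {s4}.
Read '1': {s4} → {s0}.
Read '1': {s0} → {s1}.
Read '1': {s1} → ∅.
The set is empty and remains empty for the remaining 1 symbol.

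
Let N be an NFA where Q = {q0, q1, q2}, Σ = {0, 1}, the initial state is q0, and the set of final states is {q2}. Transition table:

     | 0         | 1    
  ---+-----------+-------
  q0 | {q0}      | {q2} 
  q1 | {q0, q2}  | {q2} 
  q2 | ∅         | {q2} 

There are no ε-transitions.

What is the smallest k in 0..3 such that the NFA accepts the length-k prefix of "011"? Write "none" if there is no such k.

2

Start in {q0}.
Read '0': {q0} → {q0}.
Read '1': {q0} → {q2}.
None of the earlier sets intersect F, but {q2} does.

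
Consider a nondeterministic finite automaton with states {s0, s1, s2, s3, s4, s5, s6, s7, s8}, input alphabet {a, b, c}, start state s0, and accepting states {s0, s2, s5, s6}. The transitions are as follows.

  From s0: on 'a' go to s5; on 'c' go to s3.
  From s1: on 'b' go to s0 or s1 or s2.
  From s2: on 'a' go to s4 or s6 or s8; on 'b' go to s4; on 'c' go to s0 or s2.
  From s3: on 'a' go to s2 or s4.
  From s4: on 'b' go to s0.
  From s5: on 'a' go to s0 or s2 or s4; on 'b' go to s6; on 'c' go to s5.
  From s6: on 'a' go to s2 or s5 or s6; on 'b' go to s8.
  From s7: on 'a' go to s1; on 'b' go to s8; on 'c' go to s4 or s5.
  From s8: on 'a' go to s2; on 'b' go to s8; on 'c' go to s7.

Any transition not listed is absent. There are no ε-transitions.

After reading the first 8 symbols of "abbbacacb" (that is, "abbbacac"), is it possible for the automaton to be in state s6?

Start in {s0}.
Read 'a': {s0} → {s5}.
Read 'b': {s5} → {s6}.
Read 'b': {s6} → {s8}.
Read 'b': {s8} → {s8}.
Read 'a': {s8} → {s2}.
Read 'c': {s2} → {s0, s2}.
Read 'a': {s0, s2} → {s4, s5, s6, s8}.
Read 'c': {s4, s5, s6, s8} → {s5, s7}.
State s6 is not in {s5, s7}.

No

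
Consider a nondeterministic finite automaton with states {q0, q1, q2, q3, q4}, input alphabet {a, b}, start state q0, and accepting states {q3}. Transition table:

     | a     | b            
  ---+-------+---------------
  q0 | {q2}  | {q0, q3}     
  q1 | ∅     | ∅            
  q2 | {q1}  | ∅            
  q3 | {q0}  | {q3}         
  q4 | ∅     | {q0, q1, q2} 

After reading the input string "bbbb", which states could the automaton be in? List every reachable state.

Start in {q0}.
Read 'b': q0→{q0, q3}; now {q0, q3}.
Read 'b': q0→{q0, q3}, q3→{q3}; now {q0, q3}.
Read 'b': q0→{q0, q3}, q3→{q3}; now {q0, q3}.
Read 'b': q0→{q0, q3}, q3→{q3}; now {q0, q3}.

{q0, q3}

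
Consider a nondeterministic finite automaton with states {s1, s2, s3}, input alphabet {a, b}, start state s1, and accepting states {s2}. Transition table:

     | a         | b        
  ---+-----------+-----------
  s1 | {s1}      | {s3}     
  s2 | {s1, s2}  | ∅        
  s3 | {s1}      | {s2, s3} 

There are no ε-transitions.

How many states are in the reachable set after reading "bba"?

2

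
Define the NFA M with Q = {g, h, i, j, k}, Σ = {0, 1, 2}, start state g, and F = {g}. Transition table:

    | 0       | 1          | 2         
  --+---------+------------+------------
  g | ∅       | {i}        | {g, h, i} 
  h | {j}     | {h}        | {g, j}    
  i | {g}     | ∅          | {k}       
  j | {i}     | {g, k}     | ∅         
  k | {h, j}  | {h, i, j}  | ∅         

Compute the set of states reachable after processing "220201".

{g, h, i, k}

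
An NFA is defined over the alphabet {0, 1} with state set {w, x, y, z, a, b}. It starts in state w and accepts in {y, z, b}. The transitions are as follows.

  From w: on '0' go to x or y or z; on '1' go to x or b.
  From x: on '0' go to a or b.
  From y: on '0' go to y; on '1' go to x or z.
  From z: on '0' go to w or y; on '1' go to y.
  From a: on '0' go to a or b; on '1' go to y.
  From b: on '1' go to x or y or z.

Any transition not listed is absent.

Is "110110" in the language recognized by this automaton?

Yes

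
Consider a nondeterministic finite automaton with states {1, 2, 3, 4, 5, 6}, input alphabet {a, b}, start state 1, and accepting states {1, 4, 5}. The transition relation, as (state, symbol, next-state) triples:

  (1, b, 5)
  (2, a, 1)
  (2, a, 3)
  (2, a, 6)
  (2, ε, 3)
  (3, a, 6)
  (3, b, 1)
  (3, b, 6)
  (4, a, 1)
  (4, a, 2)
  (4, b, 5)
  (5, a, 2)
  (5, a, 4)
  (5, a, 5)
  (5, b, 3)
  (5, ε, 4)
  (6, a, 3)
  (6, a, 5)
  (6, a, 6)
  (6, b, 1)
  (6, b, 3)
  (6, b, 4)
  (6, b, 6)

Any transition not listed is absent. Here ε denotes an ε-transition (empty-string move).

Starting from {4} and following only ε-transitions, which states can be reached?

Begin with {4}.
No ε-moves leave this set, so the closure equals the set itself.

{4}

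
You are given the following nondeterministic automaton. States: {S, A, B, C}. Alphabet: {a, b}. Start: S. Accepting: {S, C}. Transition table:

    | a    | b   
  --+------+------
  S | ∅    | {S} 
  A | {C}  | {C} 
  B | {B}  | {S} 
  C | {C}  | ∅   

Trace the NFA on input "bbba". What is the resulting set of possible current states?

∅

Start in {S}.
Read 'b': {S} → {S}.
Read 'b': {S} → {S}.
Read 'b': {S} → {S}.
Read 'a': {S} → ∅.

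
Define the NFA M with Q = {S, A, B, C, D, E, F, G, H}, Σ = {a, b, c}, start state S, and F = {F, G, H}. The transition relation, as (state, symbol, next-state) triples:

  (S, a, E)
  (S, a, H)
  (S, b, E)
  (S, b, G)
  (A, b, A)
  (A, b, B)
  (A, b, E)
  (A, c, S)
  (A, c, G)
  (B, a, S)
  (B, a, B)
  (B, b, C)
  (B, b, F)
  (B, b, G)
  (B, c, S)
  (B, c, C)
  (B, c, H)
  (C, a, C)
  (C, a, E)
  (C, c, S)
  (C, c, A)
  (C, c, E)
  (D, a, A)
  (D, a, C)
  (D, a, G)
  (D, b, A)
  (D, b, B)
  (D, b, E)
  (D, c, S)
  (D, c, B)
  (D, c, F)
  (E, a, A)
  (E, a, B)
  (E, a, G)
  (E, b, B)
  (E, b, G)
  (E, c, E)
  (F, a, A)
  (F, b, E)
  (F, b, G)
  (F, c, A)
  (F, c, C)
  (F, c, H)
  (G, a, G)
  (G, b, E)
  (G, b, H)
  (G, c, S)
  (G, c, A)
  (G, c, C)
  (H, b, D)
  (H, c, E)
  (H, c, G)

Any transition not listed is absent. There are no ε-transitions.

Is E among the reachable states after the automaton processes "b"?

Yes

Start in {S}.
Read 'b': {S} → {E, G}.
State E is in {E, G}.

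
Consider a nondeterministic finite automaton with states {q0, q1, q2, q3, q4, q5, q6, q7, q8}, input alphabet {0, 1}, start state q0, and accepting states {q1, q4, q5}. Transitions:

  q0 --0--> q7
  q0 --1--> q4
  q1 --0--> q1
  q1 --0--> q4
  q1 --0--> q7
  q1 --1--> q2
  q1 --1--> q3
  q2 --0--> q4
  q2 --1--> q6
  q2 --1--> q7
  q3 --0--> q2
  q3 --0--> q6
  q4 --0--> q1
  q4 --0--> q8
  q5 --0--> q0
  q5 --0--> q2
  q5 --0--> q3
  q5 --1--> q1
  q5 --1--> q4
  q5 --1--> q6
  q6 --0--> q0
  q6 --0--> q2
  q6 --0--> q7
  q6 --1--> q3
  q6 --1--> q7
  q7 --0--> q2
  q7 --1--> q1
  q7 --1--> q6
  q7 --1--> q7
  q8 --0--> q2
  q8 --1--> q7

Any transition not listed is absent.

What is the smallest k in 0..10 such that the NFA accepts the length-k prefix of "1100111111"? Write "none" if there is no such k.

Start in {q0}.
Read '1': {q0} → {q4}.
None of the earlier sets intersect F, but {q4} does.

1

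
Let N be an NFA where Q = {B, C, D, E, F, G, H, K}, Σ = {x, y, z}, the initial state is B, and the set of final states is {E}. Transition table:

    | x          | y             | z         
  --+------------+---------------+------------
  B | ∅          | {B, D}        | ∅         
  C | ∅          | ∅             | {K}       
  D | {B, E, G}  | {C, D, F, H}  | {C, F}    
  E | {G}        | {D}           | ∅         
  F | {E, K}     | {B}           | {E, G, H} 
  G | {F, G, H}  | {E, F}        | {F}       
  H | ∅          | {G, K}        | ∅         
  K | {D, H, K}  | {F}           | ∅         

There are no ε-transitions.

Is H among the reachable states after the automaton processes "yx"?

No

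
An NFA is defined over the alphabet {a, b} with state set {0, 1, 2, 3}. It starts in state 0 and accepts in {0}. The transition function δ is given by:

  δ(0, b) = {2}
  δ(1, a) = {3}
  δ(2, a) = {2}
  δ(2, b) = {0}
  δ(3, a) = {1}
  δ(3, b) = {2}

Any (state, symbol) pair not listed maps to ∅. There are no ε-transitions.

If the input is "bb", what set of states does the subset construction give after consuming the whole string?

{0}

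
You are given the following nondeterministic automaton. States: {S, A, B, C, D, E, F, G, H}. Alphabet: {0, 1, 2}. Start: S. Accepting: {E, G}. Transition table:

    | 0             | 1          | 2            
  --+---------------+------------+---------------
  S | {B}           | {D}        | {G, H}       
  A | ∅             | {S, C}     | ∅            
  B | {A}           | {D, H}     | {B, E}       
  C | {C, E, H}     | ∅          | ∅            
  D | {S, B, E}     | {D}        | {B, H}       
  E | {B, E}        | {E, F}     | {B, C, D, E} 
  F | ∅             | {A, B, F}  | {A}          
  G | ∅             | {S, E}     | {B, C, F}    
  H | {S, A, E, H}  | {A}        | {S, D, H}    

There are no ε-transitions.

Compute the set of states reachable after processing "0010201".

{S, A, C, D, E, F, H}

Start in {S}.
Read '0': {S} → {B}.
Read '0': {B} → {A}.
Read '1': {A} → {S, C}.
Read '0': {S, C} → {B, C, E, H}.
Read '2': {B, C, E, H} → {S, B, C, D, E, H}.
Read '0': {S, B, C, D, E, H} → {S, A, B, C, E, H}.
Read '1': {S, A, B, C, E, H} → {S, A, C, D, E, F, H}.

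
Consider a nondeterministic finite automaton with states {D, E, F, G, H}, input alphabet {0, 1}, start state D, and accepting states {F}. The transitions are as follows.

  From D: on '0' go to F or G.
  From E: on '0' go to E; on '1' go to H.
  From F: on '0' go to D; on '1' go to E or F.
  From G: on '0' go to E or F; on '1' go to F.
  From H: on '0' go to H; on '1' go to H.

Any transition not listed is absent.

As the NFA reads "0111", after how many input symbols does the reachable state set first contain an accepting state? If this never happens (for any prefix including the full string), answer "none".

1

Start in {D}.
Read '0': D→{F, G}; now {F, G}.
None of the earlier sets intersect F, but {F, G} does.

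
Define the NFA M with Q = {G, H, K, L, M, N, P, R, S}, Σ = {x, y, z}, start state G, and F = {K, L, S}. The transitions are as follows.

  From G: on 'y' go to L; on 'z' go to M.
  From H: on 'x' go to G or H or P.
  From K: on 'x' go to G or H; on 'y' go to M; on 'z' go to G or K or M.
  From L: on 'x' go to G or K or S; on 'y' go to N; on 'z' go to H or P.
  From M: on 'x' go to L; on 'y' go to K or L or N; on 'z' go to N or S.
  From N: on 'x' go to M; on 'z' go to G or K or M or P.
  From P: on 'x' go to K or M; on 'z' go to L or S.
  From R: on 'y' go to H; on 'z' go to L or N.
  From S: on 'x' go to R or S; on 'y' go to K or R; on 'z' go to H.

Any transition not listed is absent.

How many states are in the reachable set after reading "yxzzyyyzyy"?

5

Start in {G}.
Read 'y': G→{L}; now {L}.
Read 'x': L→{G, K, S}; now {G, K, S}.
Read 'z': G→{M}, K→{G, K, M}, S→{H}; now {G, H, K, M}.
Read 'z': G→{M}, H→∅, K→{G, K, M}, M→{N, S}; now {G, K, M, N, S}.
Read 'y': G→{L}, K→{M}, M→{K, L, N}, N→∅, S→{K, R}; now {K, L, M, N, R}.
Read 'y': K→{M}, L→{N}, M→{K, L, N}, N→∅, R→{H}; now {H, K, L, M, N}.
Read 'y': H→∅, K→{M}, L→{N}, M→{K, L, N}, N→∅; now {K, L, M, N}.
Read 'z': K→{G, K, M}, L→{H, P}, M→{N, S}, N→{G, K, M, P}; now {G, H, K, M, N, P, S}.
Read 'y': G→{L}, H→∅, K→{M}, M→{K, L, N}, N→∅, P→∅, S→{K, R}; now {K, L, M, N, R}.
Read 'y': K→{M}, L→{N}, M→{K, L, N}, N→∅, R→{H}; now {H, K, L, M, N}.
That set has 5 states.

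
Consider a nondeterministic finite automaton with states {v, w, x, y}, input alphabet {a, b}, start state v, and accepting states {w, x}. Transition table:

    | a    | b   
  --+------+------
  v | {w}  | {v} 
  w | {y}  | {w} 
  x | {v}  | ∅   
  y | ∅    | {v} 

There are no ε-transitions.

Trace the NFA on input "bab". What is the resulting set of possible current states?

Start in {v}.
Read 'b': v→{v}; now {v}.
Read 'a': v→{w}; now {w}.
Read 'b': w→{w}; now {w}.

{w}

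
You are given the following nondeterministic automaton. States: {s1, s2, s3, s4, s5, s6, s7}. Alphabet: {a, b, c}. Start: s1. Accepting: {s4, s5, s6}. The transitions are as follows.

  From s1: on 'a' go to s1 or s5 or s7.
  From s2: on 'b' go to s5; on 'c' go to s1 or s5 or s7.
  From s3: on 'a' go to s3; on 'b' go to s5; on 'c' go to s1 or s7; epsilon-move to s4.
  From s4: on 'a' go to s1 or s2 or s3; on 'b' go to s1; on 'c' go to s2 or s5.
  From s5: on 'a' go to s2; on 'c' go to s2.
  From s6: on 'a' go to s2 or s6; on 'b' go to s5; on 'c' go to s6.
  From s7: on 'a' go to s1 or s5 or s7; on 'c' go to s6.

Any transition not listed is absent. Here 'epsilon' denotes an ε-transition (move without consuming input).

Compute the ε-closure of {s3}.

Begin with {s3}.
ε-move s3 → s4; add s4.

{s3, s4}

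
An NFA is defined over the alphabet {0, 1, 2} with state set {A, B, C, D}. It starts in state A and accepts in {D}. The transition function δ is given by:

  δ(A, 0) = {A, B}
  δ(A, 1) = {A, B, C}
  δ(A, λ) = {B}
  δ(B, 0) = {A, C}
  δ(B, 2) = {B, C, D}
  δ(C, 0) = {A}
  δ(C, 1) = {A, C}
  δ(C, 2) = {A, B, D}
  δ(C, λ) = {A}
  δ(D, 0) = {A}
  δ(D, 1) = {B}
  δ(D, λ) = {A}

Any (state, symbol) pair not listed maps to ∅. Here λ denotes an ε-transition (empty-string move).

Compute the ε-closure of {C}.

{A, B, C}

Begin with {C}.
ε-move C → A; add A.
ε-move A → B; add B.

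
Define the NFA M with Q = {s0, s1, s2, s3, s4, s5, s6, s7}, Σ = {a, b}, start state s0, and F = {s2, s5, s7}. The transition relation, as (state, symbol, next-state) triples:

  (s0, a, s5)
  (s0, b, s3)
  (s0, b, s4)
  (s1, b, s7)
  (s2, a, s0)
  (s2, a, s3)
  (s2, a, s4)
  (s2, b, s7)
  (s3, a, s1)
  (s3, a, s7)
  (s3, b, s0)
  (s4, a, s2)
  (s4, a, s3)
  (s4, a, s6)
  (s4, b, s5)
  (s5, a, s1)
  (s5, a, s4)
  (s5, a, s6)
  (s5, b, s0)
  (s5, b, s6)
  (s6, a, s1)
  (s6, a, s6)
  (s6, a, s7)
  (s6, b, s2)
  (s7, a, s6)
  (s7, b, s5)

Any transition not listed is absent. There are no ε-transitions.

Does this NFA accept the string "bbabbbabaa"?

Yes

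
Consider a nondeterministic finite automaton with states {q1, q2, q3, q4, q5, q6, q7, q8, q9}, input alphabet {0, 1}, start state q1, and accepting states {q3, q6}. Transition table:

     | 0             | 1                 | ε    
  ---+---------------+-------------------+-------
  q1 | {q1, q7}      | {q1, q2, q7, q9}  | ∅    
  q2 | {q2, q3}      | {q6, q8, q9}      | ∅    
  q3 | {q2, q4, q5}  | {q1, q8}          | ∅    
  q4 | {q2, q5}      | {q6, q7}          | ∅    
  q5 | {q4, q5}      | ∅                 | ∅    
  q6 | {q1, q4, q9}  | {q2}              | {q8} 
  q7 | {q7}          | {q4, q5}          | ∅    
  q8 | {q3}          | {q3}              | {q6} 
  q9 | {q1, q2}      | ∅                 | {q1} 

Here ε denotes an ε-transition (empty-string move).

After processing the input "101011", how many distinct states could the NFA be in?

9

Start in {q1}.
Read '1': {q1} → {q1, q2, q7, q9}.
Read '0': {q1, q2, q7, q9} → {q1, q2, q3, q7}.
Read '1': {q1, q2, q3, q7} → {q1, q2, q4, q5, q6, q7, q8, q9}.
Read '0': {q1, q2, q4, q5, q6, q7, q8, q9} → {q1, q2, q3, q4, q5, q7, q9}.
Read '1': {q1, q2, q3, q4, q5, q7, q9} → {q1, q2, q4, q5, q6, q7, q8, q9}.
Read '1': {q1, q2, q4, q5, q6, q7, q8, q9} → {q1, q2, q3, q4, q5, q6, q7, q8, q9}.
That set has 9 states.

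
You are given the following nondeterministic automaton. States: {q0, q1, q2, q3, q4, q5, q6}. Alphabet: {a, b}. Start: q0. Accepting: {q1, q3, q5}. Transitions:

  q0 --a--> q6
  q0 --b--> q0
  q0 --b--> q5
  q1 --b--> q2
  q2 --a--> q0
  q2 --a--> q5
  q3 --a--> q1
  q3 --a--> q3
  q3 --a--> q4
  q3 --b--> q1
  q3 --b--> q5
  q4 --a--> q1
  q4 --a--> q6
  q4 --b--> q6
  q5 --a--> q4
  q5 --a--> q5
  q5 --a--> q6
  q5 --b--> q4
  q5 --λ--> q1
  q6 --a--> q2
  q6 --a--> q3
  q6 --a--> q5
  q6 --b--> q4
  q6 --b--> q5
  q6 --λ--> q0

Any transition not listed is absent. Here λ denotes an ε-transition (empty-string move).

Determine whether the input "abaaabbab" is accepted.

Yes

Start in {q0}.
Read 'a': {q0} → {q0, q6}.
Read 'b': {q0, q6} → {q0, q1, q4, q5}.
Read 'a': {q0, q1, q4, q5} → {q0, q1, q4, q5, q6}.
Read 'a': {q0, q1, q4, q5, q6} → {q0, q1, q2, q3, q4, q5, q6}.
Read 'a': {q0, q1, q2, q3, q4, q5, q6} → {q0, q1, q2, q3, q4, q5, q6}.
Read 'b': {q0, q1, q2, q3, q4, q5, q6} → {q0, q1, q2, q4, q5, q6}.
Read 'b': {q0, q1, q2, q4, q5, q6} → {q0, q1, q2, q4, q5, q6}.
Read 'a': {q0, q1, q2, q4, q5, q6} → {q0, q1, q2, q3, q4, q5, q6}.
Read 'b': {q0, q1, q2, q3, q4, q5, q6} → {q0, q1, q2, q4, q5, q6}.
The final set {q0, q1, q2, q4, q5, q6} contains the accepting states q1, q5.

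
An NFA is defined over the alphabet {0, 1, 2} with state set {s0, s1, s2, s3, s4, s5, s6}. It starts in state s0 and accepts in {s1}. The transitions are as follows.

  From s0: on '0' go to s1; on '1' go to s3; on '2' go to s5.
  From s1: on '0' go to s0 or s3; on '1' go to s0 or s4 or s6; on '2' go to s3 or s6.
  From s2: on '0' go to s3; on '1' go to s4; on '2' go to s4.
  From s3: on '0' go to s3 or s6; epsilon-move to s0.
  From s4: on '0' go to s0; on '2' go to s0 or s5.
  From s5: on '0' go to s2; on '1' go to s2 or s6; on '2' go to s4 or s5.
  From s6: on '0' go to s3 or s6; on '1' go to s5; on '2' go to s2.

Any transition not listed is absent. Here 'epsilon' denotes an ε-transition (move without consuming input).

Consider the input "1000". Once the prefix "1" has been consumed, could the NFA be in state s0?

Start in {s0}.
Read '1': {s0} → {s0, s3}.
State s0 is in {s0, s3}.

Yes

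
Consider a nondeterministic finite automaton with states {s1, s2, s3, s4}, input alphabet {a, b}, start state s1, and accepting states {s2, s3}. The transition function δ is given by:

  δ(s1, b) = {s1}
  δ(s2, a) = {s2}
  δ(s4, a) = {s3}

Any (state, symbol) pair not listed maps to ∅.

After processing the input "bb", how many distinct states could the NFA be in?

1

Start in {s1}.
Read 'b': s1→{s1}; now {s1}.
Read 'b': s1→{s1}; now {s1}.
That set has 1 state.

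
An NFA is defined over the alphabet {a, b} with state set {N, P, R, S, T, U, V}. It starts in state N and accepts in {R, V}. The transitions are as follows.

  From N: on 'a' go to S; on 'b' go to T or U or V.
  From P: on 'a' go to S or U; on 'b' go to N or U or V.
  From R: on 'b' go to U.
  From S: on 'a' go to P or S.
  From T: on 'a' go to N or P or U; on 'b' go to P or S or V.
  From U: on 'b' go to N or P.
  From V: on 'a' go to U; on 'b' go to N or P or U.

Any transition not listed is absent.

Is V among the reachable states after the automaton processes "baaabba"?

No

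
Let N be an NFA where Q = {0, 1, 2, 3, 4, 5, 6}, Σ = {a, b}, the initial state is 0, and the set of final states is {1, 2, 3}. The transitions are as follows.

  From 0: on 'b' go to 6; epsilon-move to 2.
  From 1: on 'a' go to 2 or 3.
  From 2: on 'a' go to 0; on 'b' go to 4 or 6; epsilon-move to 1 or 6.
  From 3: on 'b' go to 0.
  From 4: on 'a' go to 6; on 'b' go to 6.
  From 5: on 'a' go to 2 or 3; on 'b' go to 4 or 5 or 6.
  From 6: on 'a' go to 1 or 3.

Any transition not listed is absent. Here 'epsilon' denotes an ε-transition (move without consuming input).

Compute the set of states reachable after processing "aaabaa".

{0, 1, 2, 3, 6}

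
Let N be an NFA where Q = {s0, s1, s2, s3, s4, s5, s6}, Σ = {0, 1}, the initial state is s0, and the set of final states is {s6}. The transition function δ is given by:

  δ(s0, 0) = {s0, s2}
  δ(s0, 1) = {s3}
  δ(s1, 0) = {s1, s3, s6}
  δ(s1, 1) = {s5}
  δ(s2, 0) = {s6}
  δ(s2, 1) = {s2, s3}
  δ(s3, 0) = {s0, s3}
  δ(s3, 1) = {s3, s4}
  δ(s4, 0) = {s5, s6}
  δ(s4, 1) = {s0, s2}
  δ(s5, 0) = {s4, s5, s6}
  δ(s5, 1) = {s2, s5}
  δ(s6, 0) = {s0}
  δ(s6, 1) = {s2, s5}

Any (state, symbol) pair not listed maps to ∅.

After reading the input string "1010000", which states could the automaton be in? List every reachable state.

{s0, s2, s3, s4, s5, s6}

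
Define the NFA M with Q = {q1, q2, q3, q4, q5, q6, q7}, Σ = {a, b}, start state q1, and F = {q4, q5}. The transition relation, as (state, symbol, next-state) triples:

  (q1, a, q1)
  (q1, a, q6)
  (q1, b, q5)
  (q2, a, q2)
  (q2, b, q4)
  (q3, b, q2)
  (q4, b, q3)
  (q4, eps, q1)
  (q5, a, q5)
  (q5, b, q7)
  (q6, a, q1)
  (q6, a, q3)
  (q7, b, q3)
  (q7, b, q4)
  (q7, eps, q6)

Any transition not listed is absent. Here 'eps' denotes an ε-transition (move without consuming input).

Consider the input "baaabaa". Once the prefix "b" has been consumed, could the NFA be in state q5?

Yes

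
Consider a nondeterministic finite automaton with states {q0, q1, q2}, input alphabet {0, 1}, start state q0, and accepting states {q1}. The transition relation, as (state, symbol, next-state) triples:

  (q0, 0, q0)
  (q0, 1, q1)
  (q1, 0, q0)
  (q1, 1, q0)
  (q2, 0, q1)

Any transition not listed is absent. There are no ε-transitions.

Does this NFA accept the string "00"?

Start in {q0}.
Read '0': q0→{q0}; now {q0}.
Read '0': q0→{q0}; now {q0}.
The final set {q0} contains no accepting state.

No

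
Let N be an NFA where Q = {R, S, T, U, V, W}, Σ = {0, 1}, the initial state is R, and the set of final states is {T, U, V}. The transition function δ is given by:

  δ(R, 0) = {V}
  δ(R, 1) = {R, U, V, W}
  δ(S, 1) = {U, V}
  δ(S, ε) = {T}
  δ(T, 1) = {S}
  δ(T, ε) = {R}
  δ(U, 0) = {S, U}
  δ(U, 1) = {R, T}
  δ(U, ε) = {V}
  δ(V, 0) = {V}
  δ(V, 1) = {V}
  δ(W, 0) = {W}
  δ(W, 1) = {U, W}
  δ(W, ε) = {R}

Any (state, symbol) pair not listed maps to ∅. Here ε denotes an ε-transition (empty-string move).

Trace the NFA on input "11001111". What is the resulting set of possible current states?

Start in {R}.
Read '1': {R} → {R, U, V, W}.
Read '1': {R, U, V, W} → {R, T, U, V, W}.
Read '0': {R, T, U, V, W} → {R, S, T, U, V, W}.
Read '0': {R, S, T, U, V, W} → {R, S, T, U, V, W}.
Read '1': {R, S, T, U, V, W} → {R, S, T, U, V, W}.
Read '1': {R, S, T, U, V, W} → {R, S, T, U, V, W}.
Read '1': {R, S, T, U, V, W} → {R, S, T, U, V, W}.
Read '1': {R, S, T, U, V, W} → {R, S, T, U, V, W}.

{R, S, T, U, V, W}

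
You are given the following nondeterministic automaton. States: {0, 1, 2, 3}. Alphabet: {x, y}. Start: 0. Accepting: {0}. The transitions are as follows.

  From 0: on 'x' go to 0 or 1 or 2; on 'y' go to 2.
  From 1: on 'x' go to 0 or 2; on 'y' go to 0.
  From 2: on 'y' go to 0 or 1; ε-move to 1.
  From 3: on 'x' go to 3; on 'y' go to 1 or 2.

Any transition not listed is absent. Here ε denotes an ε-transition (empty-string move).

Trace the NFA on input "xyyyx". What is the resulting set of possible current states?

Start in {0}.
Read 'x': 0→{0, 1, 2}; now {0, 1, 2}.
Read 'y': 0→{2}, 1→{0}, 2→{0, 1}; now {0, 1, 2}.
Read 'y': 0→{2}, 1→{0}, 2→{0, 1}; now {0, 1, 2}.
Read 'y': 0→{2}, 1→{0}, 2→{0, 1}; now {0, 1, 2}.
Read 'x': 0→{0, 1, 2}, 1→{0, 2}, 2→∅; now {0, 1, 2}.

{0, 1, 2}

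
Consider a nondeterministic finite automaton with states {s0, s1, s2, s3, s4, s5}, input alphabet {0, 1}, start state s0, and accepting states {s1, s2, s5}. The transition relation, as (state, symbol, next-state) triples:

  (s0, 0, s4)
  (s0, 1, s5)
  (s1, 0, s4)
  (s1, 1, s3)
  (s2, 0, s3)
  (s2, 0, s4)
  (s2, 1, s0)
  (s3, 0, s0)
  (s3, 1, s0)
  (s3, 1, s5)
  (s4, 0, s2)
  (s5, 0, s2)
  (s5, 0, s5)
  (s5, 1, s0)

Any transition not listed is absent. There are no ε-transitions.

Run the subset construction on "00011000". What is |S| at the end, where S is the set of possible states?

Start in {s0}.
Read '0': s0→{s4}; now {s4}.
Read '0': s4→{s2}; now {s2}.
Read '0': s2→{s3, s4}; now {s3, s4}.
Read '1': s3→{s0, s5}, s4→∅; now {s0, s5}.
Read '1': s0→{s5}, s5→{s0}; now {s0, s5}.
Read '0': s0→{s4}, s5→{s2, s5}; now {s2, s4, s5}.
Read '0': s2→{s3, s4}, s4→{s2}, s5→{s2, s5}; now {s2, s3, s4, s5}.
Read '0': s2→{s3, s4}, s3→{s0}, s4→{s2}, s5→{s2, s5}; now {s0, s2, s3, s4, s5}.
That set has 5 states.

5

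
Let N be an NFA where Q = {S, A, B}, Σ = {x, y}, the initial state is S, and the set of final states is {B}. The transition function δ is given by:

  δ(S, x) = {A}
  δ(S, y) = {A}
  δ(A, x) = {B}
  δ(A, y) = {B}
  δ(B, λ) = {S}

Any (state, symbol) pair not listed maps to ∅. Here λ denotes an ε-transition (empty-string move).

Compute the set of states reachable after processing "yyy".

Start in {S}.
Read 'y': S→{A}; now {A}.
Read 'y': A→{B}; union {B}; ε-closure = {S, B}.
Read 'y': S→{A}, B→∅; now {A}.

{A}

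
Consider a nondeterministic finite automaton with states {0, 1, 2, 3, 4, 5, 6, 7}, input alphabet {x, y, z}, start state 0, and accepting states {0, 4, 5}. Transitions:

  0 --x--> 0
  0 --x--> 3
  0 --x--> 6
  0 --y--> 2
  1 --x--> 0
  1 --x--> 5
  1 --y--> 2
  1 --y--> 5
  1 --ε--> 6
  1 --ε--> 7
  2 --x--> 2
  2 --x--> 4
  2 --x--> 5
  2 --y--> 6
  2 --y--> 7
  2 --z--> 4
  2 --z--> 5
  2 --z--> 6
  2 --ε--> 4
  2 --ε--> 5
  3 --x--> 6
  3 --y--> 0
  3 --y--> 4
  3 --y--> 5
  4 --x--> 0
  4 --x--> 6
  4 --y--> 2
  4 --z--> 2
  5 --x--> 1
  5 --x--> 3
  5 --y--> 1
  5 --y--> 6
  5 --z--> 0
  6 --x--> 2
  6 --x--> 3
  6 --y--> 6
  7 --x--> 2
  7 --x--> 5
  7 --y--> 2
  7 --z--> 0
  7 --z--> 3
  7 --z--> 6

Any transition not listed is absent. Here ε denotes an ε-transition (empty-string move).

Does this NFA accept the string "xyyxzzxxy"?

Yes

Start in {0}.
Read 'x': 0→{0, 3, 6}; now {0, 3, 6}.
Read 'y': 0→{2}, 3→{0, 4, 5}, 6→{6}; now {0, 2, 4, 5, 6}.
Read 'y': 0→{2}, 2→{6, 7}, 4→{2}, 5→{1, 6}, 6→{6}; union {1, 2, 6, 7}; ε-closure = {1, 2, 4, 5, 6, 7}.
Read 'x': 1→{0, 5}, 2→{2, 4, 5}, 4→{0, 6}, 5→{1, 3}, 6→{2, 3}, 7→{2, 5}; union {0, 1, 2, 3, 4, 5, 6}; ε-closure = {0, 1, 2, 3, 4, 5, 6, 7}.
Read 'z': 0→∅, 1→∅, 2→{4, 5, 6}, 3→∅, 4→{2}, 5→{0}, 6→∅, 7→{0, 3, 6}; now {0, 2, 3, 4, 5, 6}.
Read 'z': 0→∅, 2→{4, 5, 6}, 3→∅, 4→{2}, 5→{0}, 6→∅; now {0, 2, 4, 5, 6}.
Read 'x': 0→{0, 3, 6}, 2→{2, 4, 5}, 4→{0, 6}, 5→{1, 3}, 6→{2, 3}; union {0, 1, 2, 3, 4, 5, 6}; ε-closure = {0, 1, 2, 3, 4, 5, 6, 7}.
Read 'x': 0→{0, 3, 6}, 1→{0, 5}, 2→{2, 4, 5}, 3→{6}, 4→{0, 6}, 5→{1, 3}, 6→{2, 3}, 7→{2, 5}; union {0, 1, 2, 3, 4, 5, 6}; ε-closure = {0, 1, 2, 3, 4, 5, 6, 7}.
Read 'y': 0→{2}, 1→{2, 5}, 2→{6, 7}, 3→{0, 4, 5}, 4→{2}, 5→{1, 6}, 6→{6}, 7→{2}; now {0, 1, 2, 4, 5, 6, 7}.
The final set {0, 1, 2, 4, 5, 6, 7} contains the accepting states 0, 4, 5.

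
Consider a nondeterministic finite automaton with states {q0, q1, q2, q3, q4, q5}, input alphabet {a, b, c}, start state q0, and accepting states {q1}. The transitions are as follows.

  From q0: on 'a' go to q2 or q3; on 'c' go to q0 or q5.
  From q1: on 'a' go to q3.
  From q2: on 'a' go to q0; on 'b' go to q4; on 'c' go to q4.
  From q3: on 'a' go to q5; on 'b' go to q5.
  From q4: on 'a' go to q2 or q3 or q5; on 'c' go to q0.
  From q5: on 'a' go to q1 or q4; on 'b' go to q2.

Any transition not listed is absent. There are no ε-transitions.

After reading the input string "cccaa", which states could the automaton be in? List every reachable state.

Start in {q0}.
Read 'c': q0→{q0, q5}; now {q0, q5}.
Read 'c': q0→{q0, q5}, q5→∅; now {q0, q5}.
Read 'c': q0→{q0, q5}, q5→∅; now {q0, q5}.
Read 'a': q0→{q2, q3}, q5→{q1, q4}; now {q1, q2, q3, q4}.
Read 'a': q1→{q3}, q2→{q0}, q3→{q5}, q4→{q2, q3, q5}; now {q0, q2, q3, q5}.

{q0, q2, q3, q5}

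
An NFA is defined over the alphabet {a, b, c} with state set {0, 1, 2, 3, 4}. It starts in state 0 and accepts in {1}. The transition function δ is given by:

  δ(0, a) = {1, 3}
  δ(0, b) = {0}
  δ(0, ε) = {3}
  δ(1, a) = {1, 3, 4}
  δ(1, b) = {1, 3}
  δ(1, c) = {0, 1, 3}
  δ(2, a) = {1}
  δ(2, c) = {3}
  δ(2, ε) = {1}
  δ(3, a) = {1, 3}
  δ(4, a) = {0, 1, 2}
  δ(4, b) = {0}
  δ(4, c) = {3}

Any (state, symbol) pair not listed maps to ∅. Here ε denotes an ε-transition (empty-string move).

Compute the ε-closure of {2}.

{1, 2}

Begin with {2}.
ε-move 2 → 1; add 1.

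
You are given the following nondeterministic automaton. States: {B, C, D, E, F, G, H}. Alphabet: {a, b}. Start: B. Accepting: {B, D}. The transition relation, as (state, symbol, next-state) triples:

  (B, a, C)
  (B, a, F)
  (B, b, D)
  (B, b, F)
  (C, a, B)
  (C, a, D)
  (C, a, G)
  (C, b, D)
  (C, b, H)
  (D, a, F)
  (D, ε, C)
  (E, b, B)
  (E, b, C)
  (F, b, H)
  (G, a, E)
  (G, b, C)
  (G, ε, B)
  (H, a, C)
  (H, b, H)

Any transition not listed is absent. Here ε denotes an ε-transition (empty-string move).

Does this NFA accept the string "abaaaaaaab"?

Start in {B}.
Read 'a': B→{C, F}; now {C, F}.
Read 'b': C→{D, H}, F→{H}; union {D, H}; ε-closure = {C, D, H}.
Read 'a': C→{B, D, G}, D→{F}, H→{C}; now {B, C, D, F, G}.
Read 'a': B→{C, F}, C→{B, D, G}, D→{F}, F→∅, G→{E}; now {B, C, D, E, F, G}.
Read 'a': B→{C, F}, C→{B, D, G}, D→{F}, E→∅, F→∅, G→{E}; now {B, C, D, E, F, G}.
Read 'a': B→{C, F}, C→{B, D, G}, D→{F}, E→∅, F→∅, G→{E}; now {B, C, D, E, F, G}.
Read 'a': B→{C, F}, C→{B, D, G}, D→{F}, E→∅, F→∅, G→{E}; now {B, C, D, E, F, G}.
Read 'a': B→{C, F}, C→{B, D, G}, D→{F}, E→∅, F→∅, G→{E}; now {B, C, D, E, F, G}.
Read 'a': B→{C, F}, C→{B, D, G}, D→{F}, E→∅, F→∅, G→{E}; now {B, C, D, E, F, G}.
Read 'b': B→{D, F}, C→{D, H}, D→∅, E→{B, C}, F→{H}, G→{C}; now {B, C, D, F, H}.
The final set {B, C, D, F, H} contains the accepting states B, D.

Yes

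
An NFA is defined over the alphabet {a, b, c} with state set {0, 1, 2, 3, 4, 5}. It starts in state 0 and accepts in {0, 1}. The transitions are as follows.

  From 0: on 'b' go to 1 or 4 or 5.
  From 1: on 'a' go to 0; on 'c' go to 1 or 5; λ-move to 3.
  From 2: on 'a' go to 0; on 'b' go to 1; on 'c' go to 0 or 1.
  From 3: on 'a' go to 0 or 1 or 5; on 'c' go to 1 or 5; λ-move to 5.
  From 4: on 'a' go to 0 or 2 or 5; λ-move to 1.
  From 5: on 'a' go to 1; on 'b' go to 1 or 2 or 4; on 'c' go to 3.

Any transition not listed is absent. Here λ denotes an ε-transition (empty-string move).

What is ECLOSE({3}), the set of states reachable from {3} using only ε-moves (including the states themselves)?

Begin with {3}.
ε-move 3 → 5; add 5.

{3, 5}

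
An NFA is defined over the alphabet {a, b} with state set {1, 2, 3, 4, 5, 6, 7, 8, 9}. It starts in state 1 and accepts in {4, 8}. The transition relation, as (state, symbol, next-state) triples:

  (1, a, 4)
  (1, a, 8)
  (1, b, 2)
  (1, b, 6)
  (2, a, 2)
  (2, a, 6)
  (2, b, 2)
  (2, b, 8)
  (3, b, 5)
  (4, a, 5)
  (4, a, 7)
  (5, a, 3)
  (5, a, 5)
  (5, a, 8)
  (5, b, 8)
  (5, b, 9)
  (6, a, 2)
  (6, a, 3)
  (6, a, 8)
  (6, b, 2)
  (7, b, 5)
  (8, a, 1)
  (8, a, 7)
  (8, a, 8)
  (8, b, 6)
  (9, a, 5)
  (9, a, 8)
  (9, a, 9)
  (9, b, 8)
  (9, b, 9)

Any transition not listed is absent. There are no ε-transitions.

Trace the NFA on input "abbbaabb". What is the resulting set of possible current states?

{2, 6, 8, 9}

Start in {1}.
Read 'a': 1→{4, 8}; now {4, 8}.
Read 'b': 4→∅, 8→{6}; now {6}.
Read 'b': 6→{2}; now {2}.
Read 'b': 2→{2, 8}; now {2, 8}.
Read 'a': 2→{2, 6}, 8→{1, 7, 8}; now {1, 2, 6, 7, 8}.
Read 'a': 1→{4, 8}, 2→{2, 6}, 6→{2, 3, 8}, 7→∅, 8→{1, 7, 8}; now {1, 2, 3, 4, 6, 7, 8}.
Read 'b': 1→{2, 6}, 2→{2, 8}, 3→{5}, 4→∅, 6→{2}, 7→{5}, 8→{6}; now {2, 5, 6, 8}.
Read 'b': 2→{2, 8}, 5→{8, 9}, 6→{2}, 8→{6}; now {2, 6, 8, 9}.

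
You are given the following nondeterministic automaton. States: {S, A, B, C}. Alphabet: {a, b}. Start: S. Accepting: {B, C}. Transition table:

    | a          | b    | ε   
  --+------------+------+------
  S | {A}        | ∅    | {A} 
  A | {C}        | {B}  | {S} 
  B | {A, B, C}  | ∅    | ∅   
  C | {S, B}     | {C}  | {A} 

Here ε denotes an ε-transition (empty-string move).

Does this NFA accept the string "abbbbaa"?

Start: ε-closure({S}) = {S, A}.
Read 'a': {S, A} → {S, A, C}.
Read 'b': {S, A, C} → {S, A, B, C}.
Read 'b': {S, A, B, C} → {S, A, B, C}.
Read 'b': {S, A, B, C} → {S, A, B, C}.
Read 'b': {S, A, B, C} → {S, A, B, C}.
Read 'a': {S, A, B, C} → {S, A, B, C}.
Read 'a': {S, A, B, C} → {S, A, B, C}.
The final set {S, A, B, C} contains the accepting states B, C.

Yes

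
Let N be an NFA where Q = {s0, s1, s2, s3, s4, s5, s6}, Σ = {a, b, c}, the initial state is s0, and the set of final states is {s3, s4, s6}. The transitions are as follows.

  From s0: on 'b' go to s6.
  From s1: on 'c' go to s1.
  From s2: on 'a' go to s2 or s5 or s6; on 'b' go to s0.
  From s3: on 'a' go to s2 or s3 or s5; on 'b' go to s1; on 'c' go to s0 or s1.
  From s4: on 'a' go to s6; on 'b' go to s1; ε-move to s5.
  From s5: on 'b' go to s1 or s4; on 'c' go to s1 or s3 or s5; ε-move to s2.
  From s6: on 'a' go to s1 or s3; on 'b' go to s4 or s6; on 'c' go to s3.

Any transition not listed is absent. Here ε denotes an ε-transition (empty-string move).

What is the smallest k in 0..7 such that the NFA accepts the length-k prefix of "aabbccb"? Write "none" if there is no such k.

Start in {s0}.
Read 'a': {s0} → ∅.
The set is empty and remains empty for the remaining 6 symbols.
No reachable set along the way intersects F.

none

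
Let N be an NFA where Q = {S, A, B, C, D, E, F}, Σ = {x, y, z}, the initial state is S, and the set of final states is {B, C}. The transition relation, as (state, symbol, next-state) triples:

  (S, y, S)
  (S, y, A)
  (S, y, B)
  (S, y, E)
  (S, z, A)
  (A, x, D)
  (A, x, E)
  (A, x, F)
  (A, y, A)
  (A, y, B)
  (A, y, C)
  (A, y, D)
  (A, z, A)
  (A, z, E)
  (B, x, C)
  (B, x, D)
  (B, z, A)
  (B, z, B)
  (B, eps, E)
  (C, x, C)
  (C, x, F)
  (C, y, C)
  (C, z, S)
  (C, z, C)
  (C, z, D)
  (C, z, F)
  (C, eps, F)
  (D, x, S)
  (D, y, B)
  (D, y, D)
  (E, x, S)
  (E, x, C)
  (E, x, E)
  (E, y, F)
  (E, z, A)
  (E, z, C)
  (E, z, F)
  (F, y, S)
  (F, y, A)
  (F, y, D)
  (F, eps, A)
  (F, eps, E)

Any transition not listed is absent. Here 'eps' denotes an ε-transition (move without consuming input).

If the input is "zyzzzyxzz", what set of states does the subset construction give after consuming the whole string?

{S, A, C, D, E, F}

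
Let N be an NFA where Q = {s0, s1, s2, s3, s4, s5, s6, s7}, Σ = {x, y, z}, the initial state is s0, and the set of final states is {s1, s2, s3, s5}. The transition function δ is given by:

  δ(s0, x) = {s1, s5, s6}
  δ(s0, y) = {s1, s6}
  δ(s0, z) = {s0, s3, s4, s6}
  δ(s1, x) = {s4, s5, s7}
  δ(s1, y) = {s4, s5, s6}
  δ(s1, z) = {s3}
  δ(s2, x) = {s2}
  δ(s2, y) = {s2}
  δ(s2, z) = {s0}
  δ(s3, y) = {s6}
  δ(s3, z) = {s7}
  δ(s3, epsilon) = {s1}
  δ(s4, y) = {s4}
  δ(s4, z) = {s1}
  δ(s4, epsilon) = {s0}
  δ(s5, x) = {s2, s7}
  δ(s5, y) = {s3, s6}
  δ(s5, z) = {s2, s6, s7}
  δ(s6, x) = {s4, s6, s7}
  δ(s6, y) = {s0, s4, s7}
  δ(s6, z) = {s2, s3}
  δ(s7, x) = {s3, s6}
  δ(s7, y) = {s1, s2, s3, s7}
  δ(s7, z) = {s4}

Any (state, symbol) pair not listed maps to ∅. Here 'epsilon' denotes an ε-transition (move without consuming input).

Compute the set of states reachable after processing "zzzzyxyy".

Start in {s0}.
Read 'z': {s0} → {s0, s1, s3, s4, s6}.
Read 'z': {s0, s1, s3, s4, s6} → {s0, s1, s2, s3, s4, s6, s7}.
Read 'z': {s0, s1, s2, s3, s4, s6, s7} → {s0, s1, s2, s3, s4, s6, s7}.
Read 'z': {s0, s1, s2, s3, s4, s6, s7} → {s0, s1, s2, s3, s4, s6, s7}.
Read 'y': {s0, s1, s2, s3, s4, s6, s7} → {s0, s1, s2, s3, s4, s5, s6, s7}.
Read 'x': {s0, s1, s2, s3, s4, s5, s6, s7} → {s0, s1, s2, s3, s4, s5, s6, s7}.
Read 'y': {s0, s1, s2, s3, s4, s5, s6, s7} → {s0, s1, s2, s3, s4, s5, s6, s7}.
Read 'y': {s0, s1, s2, s3, s4, s5, s6, s7} → {s0, s1, s2, s3, s4, s5, s6, s7}.

{s0, s1, s2, s3, s4, s5, s6, s7}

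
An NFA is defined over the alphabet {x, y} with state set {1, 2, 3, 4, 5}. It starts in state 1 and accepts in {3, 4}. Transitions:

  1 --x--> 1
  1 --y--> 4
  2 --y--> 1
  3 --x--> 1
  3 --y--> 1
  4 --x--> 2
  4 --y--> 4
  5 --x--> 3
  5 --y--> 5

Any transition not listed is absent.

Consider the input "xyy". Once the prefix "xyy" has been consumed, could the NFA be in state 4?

Yes

Start in {1}.
Read 'x': {1} → {1}.
Read 'y': {1} → {4}.
Read 'y': {4} → {4}.
State 4 is in {4}.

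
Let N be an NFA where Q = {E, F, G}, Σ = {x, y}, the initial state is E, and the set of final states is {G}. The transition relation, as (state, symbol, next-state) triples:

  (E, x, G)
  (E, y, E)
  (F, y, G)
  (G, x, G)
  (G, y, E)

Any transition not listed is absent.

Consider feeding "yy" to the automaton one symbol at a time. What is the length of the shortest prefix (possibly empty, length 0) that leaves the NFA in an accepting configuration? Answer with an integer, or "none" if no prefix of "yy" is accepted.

Start in {E}.
Read 'y': E→{E}; now {E}.
Read 'y': E→{E}; now {E}.
No reachable set along the way intersects F.

none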